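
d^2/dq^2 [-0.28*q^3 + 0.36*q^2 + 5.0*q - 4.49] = 0.72 - 1.68*q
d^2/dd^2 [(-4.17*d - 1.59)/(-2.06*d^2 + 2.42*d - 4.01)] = ((13.632 - 51.5412*d)*(2.06*d^2 - 2.42*d + 4.01) + (4.12*d - 2.42)*(4.17*d + 1.59)*(8.24*d - 4.84))/(2.06*d^2 - 2.42*d + 4.01)^3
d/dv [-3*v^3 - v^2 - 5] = v*(-9*v - 2)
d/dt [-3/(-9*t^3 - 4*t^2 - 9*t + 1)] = 3*(-27*t^2 - 8*t - 9)/(9*t^3 + 4*t^2 + 9*t - 1)^2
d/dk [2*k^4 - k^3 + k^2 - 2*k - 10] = 8*k^3 - 3*k^2 + 2*k - 2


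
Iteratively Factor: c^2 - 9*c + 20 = (c - 5)*(c - 4)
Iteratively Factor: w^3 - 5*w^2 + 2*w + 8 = (w + 1)*(w^2 - 6*w + 8) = (w - 2)*(w + 1)*(w - 4)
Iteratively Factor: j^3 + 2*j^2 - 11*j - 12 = (j - 3)*(j^2 + 5*j + 4) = (j - 3)*(j + 1)*(j + 4)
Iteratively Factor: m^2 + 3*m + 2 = (m + 1)*(m + 2)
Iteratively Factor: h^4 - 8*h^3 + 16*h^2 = (h)*(h^3 - 8*h^2 + 16*h) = h*(h - 4)*(h^2 - 4*h) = h*(h - 4)^2*(h)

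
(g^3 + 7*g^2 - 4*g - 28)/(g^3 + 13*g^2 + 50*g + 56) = (g - 2)/(g + 4)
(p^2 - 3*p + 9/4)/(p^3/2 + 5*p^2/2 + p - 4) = (4*p^2 - 12*p + 9)/(2*(p^3 + 5*p^2 + 2*p - 8))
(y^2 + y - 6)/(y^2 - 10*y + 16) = (y + 3)/(y - 8)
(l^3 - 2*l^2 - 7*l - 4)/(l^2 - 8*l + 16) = (l^2 + 2*l + 1)/(l - 4)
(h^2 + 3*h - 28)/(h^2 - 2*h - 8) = (h + 7)/(h + 2)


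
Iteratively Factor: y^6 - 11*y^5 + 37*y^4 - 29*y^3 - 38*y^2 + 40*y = (y - 2)*(y^5 - 9*y^4 + 19*y^3 + 9*y^2 - 20*y) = (y - 5)*(y - 2)*(y^4 - 4*y^3 - y^2 + 4*y) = y*(y - 5)*(y - 2)*(y^3 - 4*y^2 - y + 4) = y*(y - 5)*(y - 2)*(y + 1)*(y^2 - 5*y + 4) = y*(y - 5)*(y - 2)*(y - 1)*(y + 1)*(y - 4)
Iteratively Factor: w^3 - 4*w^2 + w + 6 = (w - 3)*(w^2 - w - 2) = (w - 3)*(w + 1)*(w - 2)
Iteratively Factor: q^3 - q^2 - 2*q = (q + 1)*(q^2 - 2*q) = q*(q + 1)*(q - 2)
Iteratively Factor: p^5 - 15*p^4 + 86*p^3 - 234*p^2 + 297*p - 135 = (p - 3)*(p^4 - 12*p^3 + 50*p^2 - 84*p + 45) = (p - 3)^2*(p^3 - 9*p^2 + 23*p - 15) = (p - 5)*(p - 3)^2*(p^2 - 4*p + 3) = (p - 5)*(p - 3)^3*(p - 1)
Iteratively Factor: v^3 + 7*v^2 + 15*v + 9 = (v + 3)*(v^2 + 4*v + 3) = (v + 1)*(v + 3)*(v + 3)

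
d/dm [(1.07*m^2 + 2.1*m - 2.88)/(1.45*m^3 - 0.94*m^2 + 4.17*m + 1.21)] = (-1.5515*m^4 - 6.09*m^3 + 18.9639*m^2 - 2.825*m + 14.5506)/(2.1025*m^6 - 2.726*m^5 + 12.9766*m^4 - 4.3306*m^3 + 15.1141*m^2 + 10.0914*m + 1.4641)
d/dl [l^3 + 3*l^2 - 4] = 3*l*(l + 2)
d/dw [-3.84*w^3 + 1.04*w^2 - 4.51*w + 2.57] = -11.52*w^2 + 2.08*w - 4.51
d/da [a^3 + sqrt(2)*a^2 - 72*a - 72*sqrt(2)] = 3*a^2 + 2*sqrt(2)*a - 72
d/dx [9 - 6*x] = -6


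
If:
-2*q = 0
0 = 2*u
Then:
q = 0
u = 0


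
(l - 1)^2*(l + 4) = l^3 + 2*l^2 - 7*l + 4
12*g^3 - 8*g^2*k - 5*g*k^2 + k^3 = (-6*g + k)*(-g + k)*(2*g + k)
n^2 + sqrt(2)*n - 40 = (n - 4*sqrt(2))*(n + 5*sqrt(2))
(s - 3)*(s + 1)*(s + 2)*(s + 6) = s^4 + 6*s^3 - 7*s^2 - 48*s - 36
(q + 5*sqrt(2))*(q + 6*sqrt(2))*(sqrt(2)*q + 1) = sqrt(2)*q^3 + 23*q^2 + 71*sqrt(2)*q + 60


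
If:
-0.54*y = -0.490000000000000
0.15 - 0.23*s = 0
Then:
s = 0.65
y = 0.91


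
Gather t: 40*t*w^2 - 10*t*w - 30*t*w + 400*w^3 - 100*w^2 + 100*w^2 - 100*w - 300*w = t*(40*w^2 - 40*w) + 400*w^3 - 400*w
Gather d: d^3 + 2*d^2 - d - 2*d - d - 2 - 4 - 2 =d^3 + 2*d^2 - 4*d - 8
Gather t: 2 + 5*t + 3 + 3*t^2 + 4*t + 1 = 3*t^2 + 9*t + 6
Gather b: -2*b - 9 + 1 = -2*b - 8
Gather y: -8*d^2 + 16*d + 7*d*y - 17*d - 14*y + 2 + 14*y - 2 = -8*d^2 + 7*d*y - d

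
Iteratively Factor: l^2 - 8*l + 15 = (l - 5)*(l - 3)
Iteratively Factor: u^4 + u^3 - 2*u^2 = (u + 2)*(u^3 - u^2) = (u - 1)*(u + 2)*(u^2) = u*(u - 1)*(u + 2)*(u)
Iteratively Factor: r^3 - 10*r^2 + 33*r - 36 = (r - 4)*(r^2 - 6*r + 9) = (r - 4)*(r - 3)*(r - 3)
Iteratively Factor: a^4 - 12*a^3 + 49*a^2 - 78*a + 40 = (a - 4)*(a^3 - 8*a^2 + 17*a - 10) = (a - 5)*(a - 4)*(a^2 - 3*a + 2) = (a - 5)*(a - 4)*(a - 1)*(a - 2)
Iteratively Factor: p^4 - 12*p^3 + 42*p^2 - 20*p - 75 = (p - 5)*(p^3 - 7*p^2 + 7*p + 15) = (p - 5)^2*(p^2 - 2*p - 3) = (p - 5)^2*(p - 3)*(p + 1)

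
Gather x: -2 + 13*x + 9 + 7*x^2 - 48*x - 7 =7*x^2 - 35*x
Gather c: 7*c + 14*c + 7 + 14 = 21*c + 21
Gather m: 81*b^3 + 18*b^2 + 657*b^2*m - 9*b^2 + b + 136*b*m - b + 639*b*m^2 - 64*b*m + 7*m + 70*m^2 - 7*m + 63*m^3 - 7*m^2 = 81*b^3 + 9*b^2 + 63*m^3 + m^2*(639*b + 63) + m*(657*b^2 + 72*b)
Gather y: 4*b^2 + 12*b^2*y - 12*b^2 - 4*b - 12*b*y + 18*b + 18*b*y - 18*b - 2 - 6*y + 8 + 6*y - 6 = -8*b^2 - 4*b + y*(12*b^2 + 6*b)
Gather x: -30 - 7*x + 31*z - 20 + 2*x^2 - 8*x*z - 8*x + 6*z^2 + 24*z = 2*x^2 + x*(-8*z - 15) + 6*z^2 + 55*z - 50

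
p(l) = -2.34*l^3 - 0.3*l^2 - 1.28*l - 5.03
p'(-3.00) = -62.66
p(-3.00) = 59.29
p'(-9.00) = -564.50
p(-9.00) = 1688.05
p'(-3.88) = -104.63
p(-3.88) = 132.10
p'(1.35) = -14.88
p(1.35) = -13.06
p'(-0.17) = -1.38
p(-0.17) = -4.81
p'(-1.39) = -14.01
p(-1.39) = 2.45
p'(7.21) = -370.53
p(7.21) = -906.90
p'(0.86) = -6.99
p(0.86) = -7.84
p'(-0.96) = -7.17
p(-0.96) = -2.01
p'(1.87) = -26.95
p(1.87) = -23.77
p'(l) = -7.02*l^2 - 0.6*l - 1.28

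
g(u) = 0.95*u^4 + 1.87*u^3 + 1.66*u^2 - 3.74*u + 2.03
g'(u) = 3.8*u^3 + 5.61*u^2 + 3.32*u - 3.74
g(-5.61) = 686.06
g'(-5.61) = -516.73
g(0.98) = 2.60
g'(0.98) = 8.48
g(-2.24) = 21.64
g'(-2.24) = -25.74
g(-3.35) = 82.53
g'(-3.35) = -94.77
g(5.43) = 1155.95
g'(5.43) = 788.09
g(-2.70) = 37.91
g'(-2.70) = -46.60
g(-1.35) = 8.66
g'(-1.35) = -7.35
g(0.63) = 0.95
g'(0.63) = 1.53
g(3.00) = 133.19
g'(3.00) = 159.31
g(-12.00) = 16753.79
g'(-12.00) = -5802.14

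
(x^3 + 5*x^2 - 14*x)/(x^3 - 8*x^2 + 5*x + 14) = x*(x + 7)/(x^2 - 6*x - 7)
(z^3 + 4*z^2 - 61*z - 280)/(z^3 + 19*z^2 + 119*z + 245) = (z - 8)/(z + 7)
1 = 1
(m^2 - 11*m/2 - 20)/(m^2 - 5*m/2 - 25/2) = (m - 8)/(m - 5)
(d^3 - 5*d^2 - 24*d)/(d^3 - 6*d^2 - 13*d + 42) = d*(d - 8)/(d^2 - 9*d + 14)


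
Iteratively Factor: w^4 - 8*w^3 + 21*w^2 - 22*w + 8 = (w - 1)*(w^3 - 7*w^2 + 14*w - 8) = (w - 1)^2*(w^2 - 6*w + 8) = (w - 4)*(w - 1)^2*(w - 2)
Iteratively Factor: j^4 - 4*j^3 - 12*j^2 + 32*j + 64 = (j - 4)*(j^3 - 12*j - 16) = (j - 4)^2*(j^2 + 4*j + 4) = (j - 4)^2*(j + 2)*(j + 2)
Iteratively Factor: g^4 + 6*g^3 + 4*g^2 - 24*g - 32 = (g - 2)*(g^3 + 8*g^2 + 20*g + 16) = (g - 2)*(g + 2)*(g^2 + 6*g + 8) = (g - 2)*(g + 2)^2*(g + 4)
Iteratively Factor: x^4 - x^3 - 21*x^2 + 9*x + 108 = (x - 4)*(x^3 + 3*x^2 - 9*x - 27) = (x - 4)*(x - 3)*(x^2 + 6*x + 9) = (x - 4)*(x - 3)*(x + 3)*(x + 3)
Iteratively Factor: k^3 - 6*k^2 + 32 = (k - 4)*(k^2 - 2*k - 8) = (k - 4)^2*(k + 2)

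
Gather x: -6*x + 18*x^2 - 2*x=18*x^2 - 8*x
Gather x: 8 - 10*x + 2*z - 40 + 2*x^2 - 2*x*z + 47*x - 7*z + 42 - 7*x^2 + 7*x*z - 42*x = -5*x^2 + x*(5*z - 5) - 5*z + 10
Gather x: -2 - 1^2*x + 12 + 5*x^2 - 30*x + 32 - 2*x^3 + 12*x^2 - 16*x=-2*x^3 + 17*x^2 - 47*x + 42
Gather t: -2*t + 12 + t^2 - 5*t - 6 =t^2 - 7*t + 6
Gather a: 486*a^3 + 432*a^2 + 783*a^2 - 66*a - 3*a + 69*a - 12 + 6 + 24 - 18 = 486*a^3 + 1215*a^2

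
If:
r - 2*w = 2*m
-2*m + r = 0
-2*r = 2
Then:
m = -1/2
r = -1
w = 0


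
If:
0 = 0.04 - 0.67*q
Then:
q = 0.06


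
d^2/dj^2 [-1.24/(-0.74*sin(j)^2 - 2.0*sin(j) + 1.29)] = (-2.716096*sin(j)^4 - 5.5056*sin(j)^3 - 5.620672*sin(j)^2 + 7.812*sin(j) + 12.287408)/(0.74*sin(j)^2 + 2.0*sin(j) - 1.29)^3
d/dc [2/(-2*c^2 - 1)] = 8*c/(2*c^2 + 1)^2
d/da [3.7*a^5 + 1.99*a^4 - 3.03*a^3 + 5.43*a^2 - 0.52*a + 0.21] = 18.5*a^4 + 7.96*a^3 - 9.09*a^2 + 10.86*a - 0.52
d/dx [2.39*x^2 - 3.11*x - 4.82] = 4.78*x - 3.11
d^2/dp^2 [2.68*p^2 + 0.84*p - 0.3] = 5.36000000000000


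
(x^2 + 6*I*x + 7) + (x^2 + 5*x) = 2*x^2 + 5*x + 6*I*x + 7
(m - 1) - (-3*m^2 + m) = 3*m^2 - 1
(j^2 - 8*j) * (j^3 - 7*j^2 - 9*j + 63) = j^5 - 15*j^4 + 47*j^3 + 135*j^2 - 504*j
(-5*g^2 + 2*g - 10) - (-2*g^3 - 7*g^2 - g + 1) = 2*g^3 + 2*g^2 + 3*g - 11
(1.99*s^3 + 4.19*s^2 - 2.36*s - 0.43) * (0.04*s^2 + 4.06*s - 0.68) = 0.0796*s^5 + 8.247*s^4 + 15.5638*s^3 - 12.448*s^2 - 0.141*s + 0.2924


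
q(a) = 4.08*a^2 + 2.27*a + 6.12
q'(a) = 8.16*a + 2.27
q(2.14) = 29.66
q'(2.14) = 19.73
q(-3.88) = 58.73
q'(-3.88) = -29.39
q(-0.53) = 6.06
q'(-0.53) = -2.05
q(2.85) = 45.73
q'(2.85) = 25.53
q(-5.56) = 119.63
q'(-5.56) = -43.10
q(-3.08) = 37.83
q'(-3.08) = -22.86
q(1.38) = 17.02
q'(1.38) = 13.53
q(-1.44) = 11.31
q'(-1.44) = -9.48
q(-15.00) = 890.07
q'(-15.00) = -120.13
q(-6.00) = 139.38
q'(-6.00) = -46.69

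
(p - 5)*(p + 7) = p^2 + 2*p - 35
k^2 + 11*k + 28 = (k + 4)*(k + 7)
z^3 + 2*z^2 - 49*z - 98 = (z - 7)*(z + 2)*(z + 7)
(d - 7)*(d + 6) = d^2 - d - 42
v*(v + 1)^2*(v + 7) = v^4 + 9*v^3 + 15*v^2 + 7*v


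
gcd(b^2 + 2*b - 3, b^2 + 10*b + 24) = 1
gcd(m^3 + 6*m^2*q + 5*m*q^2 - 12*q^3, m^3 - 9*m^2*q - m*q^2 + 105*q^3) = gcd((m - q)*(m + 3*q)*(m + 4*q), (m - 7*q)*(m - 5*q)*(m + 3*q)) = m + 3*q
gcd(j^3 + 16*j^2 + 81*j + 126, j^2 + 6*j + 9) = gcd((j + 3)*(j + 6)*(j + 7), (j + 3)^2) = j + 3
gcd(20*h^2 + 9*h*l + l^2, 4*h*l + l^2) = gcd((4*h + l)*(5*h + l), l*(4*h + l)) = 4*h + l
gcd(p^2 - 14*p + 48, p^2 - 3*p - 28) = 1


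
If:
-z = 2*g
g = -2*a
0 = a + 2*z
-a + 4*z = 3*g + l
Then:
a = 0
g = 0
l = 0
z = 0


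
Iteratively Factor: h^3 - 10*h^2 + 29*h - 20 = (h - 4)*(h^2 - 6*h + 5) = (h - 5)*(h - 4)*(h - 1)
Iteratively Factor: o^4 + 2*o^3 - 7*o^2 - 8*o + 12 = (o + 3)*(o^3 - o^2 - 4*o + 4) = (o + 2)*(o + 3)*(o^2 - 3*o + 2) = (o - 1)*(o + 2)*(o + 3)*(o - 2)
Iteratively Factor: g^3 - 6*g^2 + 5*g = (g - 1)*(g^2 - 5*g) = (g - 5)*(g - 1)*(g)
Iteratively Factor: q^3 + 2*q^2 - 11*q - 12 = (q - 3)*(q^2 + 5*q + 4) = (q - 3)*(q + 4)*(q + 1)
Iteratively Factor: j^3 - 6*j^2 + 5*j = (j - 1)*(j^2 - 5*j) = (j - 5)*(j - 1)*(j)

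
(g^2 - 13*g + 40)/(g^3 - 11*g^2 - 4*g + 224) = (g - 5)/(g^2 - 3*g - 28)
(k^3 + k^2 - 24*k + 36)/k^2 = k + 1 - 24/k + 36/k^2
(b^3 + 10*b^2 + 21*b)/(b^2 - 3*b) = (b^2 + 10*b + 21)/(b - 3)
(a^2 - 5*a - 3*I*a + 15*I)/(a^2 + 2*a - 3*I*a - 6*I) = (a - 5)/(a + 2)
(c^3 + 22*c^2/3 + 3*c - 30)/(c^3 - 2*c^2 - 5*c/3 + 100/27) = 9*(c^2 + 9*c + 18)/(9*c^2 - 3*c - 20)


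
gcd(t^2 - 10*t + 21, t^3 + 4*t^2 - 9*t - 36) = t - 3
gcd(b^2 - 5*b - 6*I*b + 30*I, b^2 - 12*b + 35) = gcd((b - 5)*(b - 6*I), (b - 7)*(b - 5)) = b - 5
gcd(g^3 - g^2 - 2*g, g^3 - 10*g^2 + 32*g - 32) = g - 2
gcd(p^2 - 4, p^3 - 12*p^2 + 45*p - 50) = p - 2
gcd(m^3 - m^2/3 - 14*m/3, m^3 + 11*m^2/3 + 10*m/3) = m^2 + 2*m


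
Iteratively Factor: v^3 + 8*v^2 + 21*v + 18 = (v + 3)*(v^2 + 5*v + 6) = (v + 2)*(v + 3)*(v + 3)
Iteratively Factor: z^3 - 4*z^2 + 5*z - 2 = (z - 1)*(z^2 - 3*z + 2) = (z - 1)^2*(z - 2)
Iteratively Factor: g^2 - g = (g)*(g - 1)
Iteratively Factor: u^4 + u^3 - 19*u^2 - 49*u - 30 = (u + 2)*(u^3 - u^2 - 17*u - 15) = (u + 2)*(u + 3)*(u^2 - 4*u - 5) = (u + 1)*(u + 2)*(u + 3)*(u - 5)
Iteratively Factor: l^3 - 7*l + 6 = (l - 1)*(l^2 + l - 6) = (l - 1)*(l + 3)*(l - 2)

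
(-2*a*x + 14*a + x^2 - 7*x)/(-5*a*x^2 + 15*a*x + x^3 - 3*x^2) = (2*a*x - 14*a - x^2 + 7*x)/(x*(5*a*x - 15*a - x^2 + 3*x))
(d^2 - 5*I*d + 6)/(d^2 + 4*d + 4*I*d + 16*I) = (d^2 - 5*I*d + 6)/(d^2 + 4*d*(1 + I) + 16*I)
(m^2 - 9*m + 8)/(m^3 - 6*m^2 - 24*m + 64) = (m - 1)/(m^2 + 2*m - 8)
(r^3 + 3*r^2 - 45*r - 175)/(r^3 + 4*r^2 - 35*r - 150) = (r - 7)/(r - 6)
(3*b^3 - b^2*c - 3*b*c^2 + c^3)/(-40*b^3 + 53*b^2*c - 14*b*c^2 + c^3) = (-3*b^2 - 2*b*c + c^2)/(40*b^2 - 13*b*c + c^2)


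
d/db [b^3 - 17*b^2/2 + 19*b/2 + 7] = 3*b^2 - 17*b + 19/2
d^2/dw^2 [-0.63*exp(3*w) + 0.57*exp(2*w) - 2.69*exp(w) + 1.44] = (-5.67*exp(2*w) + 2.28*exp(w) - 2.69)*exp(w)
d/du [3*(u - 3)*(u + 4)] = 6*u + 3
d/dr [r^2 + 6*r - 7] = 2*r + 6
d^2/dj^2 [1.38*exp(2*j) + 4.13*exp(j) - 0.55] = (5.52*exp(j) + 4.13)*exp(j)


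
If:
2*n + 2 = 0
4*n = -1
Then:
No Solution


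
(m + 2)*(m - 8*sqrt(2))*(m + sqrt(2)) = m^3 - 7*sqrt(2)*m^2 + 2*m^2 - 14*sqrt(2)*m - 16*m - 32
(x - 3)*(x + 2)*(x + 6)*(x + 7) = x^4 + 12*x^3 + 23*x^2 - 120*x - 252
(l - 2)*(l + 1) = l^2 - l - 2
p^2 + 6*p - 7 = (p - 1)*(p + 7)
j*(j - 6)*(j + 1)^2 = j^4 - 4*j^3 - 11*j^2 - 6*j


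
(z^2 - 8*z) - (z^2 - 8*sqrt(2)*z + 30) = -8*z + 8*sqrt(2)*z - 30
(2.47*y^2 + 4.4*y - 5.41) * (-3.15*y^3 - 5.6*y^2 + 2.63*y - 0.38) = -7.7805*y^5 - 27.692*y^4 - 1.1024*y^3 + 40.9294*y^2 - 15.9003*y + 2.0558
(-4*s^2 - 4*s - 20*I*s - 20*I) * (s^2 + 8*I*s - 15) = -4*s^4 - 4*s^3 - 52*I*s^3 + 220*s^2 - 52*I*s^2 + 220*s + 300*I*s + 300*I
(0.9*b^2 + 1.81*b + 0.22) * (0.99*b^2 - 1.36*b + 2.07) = 0.891*b^4 + 0.5679*b^3 - 0.3808*b^2 + 3.4475*b + 0.4554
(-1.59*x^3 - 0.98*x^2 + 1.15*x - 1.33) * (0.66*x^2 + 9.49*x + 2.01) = -1.0494*x^5 - 15.7359*x^4 - 11.7371*x^3 + 8.0659*x^2 - 10.3102*x - 2.6733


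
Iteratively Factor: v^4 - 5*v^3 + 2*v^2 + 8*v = (v)*(v^3 - 5*v^2 + 2*v + 8) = v*(v - 2)*(v^2 - 3*v - 4) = v*(v - 4)*(v - 2)*(v + 1)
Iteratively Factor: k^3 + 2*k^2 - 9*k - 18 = (k + 2)*(k^2 - 9) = (k - 3)*(k + 2)*(k + 3)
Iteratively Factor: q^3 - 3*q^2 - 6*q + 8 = (q + 2)*(q^2 - 5*q + 4) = (q - 4)*(q + 2)*(q - 1)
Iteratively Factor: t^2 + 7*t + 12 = (t + 4)*(t + 3)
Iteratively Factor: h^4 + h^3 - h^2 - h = (h + 1)*(h^3 - h) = (h + 1)^2*(h^2 - h) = h*(h + 1)^2*(h - 1)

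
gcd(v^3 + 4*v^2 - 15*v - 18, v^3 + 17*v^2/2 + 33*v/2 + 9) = v^2 + 7*v + 6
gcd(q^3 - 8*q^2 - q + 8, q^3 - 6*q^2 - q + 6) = q^2 - 1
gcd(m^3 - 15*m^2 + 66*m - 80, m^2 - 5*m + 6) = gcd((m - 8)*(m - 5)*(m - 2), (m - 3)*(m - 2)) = m - 2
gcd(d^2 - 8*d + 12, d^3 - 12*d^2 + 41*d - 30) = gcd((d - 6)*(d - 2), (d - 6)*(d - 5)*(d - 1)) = d - 6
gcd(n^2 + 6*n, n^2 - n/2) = n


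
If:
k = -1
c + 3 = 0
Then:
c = -3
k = -1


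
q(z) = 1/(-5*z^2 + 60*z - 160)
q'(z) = (10*z - 60)/(-5*z^2 + 60*z - 160)^2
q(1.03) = -0.01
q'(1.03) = -0.00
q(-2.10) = -0.00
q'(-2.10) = -0.00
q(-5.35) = -0.00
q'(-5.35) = -0.00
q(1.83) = -0.01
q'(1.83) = -0.01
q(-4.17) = -0.00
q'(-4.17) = -0.00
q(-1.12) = -0.00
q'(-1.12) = -0.00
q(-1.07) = -0.00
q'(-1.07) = -0.00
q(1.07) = -0.01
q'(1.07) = -0.00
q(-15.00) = 0.00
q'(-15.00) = 0.00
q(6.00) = 0.05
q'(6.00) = 0.00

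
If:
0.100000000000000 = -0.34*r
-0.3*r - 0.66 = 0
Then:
No Solution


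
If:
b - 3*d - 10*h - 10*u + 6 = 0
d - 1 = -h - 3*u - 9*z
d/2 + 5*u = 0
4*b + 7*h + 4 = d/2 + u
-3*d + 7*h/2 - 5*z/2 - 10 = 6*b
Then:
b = -78518/48343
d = 15210/48343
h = 18112/48343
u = -1521/48343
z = 2176/48343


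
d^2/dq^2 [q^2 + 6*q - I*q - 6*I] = 2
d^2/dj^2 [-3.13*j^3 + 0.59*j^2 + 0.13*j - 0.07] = 1.18 - 18.78*j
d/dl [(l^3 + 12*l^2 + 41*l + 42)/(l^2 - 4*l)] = (l^4 - 8*l^3 - 89*l^2 - 84*l + 168)/(l^2*(l^2 - 8*l + 16))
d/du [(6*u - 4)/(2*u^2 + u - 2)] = 4*(-3*u^2 + 4*u - 2)/(4*u^4 + 4*u^3 - 7*u^2 - 4*u + 4)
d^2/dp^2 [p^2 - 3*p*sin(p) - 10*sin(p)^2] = 3*p*sin(p) + 40*sin(p)^2 - 6*cos(p) - 18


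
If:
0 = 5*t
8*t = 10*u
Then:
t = 0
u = 0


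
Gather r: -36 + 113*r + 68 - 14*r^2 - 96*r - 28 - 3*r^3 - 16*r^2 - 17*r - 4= -3*r^3 - 30*r^2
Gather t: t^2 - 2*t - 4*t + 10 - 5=t^2 - 6*t + 5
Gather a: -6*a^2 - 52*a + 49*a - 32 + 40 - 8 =-6*a^2 - 3*a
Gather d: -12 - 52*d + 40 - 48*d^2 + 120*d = -48*d^2 + 68*d + 28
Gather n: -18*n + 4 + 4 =8 - 18*n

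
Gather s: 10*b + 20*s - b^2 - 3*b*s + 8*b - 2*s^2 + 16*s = -b^2 + 18*b - 2*s^2 + s*(36 - 3*b)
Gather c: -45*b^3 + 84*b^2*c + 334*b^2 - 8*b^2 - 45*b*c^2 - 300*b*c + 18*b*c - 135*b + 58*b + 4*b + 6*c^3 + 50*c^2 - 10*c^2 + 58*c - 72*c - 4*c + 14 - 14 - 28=-45*b^3 + 326*b^2 - 73*b + 6*c^3 + c^2*(40 - 45*b) + c*(84*b^2 - 282*b - 18) - 28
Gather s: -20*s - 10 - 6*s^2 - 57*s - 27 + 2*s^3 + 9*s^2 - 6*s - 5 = 2*s^3 + 3*s^2 - 83*s - 42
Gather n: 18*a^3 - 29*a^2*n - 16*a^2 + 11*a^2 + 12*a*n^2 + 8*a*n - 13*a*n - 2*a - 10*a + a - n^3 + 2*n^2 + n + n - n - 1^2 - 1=18*a^3 - 5*a^2 - 11*a - n^3 + n^2*(12*a + 2) + n*(-29*a^2 - 5*a + 1) - 2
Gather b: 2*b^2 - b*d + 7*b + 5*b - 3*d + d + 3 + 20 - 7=2*b^2 + b*(12 - d) - 2*d + 16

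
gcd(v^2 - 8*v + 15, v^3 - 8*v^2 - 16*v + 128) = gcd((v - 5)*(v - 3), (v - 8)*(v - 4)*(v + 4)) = 1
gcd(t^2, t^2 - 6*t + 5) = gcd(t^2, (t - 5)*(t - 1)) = 1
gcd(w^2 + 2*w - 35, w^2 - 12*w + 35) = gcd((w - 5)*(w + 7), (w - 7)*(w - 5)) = w - 5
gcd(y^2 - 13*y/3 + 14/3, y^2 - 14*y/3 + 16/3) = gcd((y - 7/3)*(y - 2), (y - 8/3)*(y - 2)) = y - 2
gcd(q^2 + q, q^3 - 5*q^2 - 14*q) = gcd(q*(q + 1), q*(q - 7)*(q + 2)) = q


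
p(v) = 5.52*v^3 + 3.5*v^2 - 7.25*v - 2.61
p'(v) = 16.56*v^2 + 7.0*v - 7.25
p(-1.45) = -1.57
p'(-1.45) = 17.42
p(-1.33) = 0.24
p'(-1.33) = 12.73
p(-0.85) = 2.69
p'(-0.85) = -1.24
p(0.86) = -2.75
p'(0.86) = 11.02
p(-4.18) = -314.30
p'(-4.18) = 252.83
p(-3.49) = -169.32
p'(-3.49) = 170.02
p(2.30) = 66.39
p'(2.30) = 96.45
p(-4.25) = -332.32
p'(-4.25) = 262.12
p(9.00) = 4239.72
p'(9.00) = 1397.11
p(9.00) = 4239.72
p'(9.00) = 1397.11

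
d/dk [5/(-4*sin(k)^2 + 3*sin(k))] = 5*(8*sin(k) - 3)*cos(k)/((4*sin(k) - 3)^2*sin(k)^2)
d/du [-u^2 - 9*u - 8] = -2*u - 9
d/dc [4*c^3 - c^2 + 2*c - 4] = 12*c^2 - 2*c + 2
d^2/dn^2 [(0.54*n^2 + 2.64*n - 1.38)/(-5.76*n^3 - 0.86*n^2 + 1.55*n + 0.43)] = (-35.8318080000001*n^6 - 525.533184*n^5 + 442.029312*n^4 + 38.1663119999999*n^3 - 147.463128*n^2 + 3.61303200000001*n + 10.970976)/(191.102976*n^9 + 85.598208*n^8 - 141.495552*n^7 - 88.231528*n^6 + 25.295772*n^5 + 28.278606*n^4 + 2.910337*n^3 - 2.622183*n^2 - 0.859785*n - 0.079507)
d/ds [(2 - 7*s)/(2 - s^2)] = (-7*s^2 + 4*s - 14)/(s^4 - 4*s^2 + 4)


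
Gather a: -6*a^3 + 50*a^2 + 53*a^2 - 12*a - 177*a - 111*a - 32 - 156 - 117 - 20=-6*a^3 + 103*a^2 - 300*a - 325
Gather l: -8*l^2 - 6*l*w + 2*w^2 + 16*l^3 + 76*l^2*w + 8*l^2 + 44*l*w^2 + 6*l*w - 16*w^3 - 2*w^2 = 16*l^3 + 76*l^2*w + 44*l*w^2 - 16*w^3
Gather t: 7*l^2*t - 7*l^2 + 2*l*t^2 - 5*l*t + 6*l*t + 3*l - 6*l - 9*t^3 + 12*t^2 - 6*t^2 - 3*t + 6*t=-7*l^2 - 3*l - 9*t^3 + t^2*(2*l + 6) + t*(7*l^2 + l + 3)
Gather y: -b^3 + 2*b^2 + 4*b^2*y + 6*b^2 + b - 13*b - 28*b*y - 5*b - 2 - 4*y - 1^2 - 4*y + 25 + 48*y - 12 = -b^3 + 8*b^2 - 17*b + y*(4*b^2 - 28*b + 40) + 10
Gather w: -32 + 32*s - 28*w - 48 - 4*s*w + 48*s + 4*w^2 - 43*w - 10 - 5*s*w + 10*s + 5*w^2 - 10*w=90*s + 9*w^2 + w*(-9*s - 81) - 90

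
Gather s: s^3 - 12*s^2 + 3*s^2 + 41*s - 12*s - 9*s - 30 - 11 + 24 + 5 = s^3 - 9*s^2 + 20*s - 12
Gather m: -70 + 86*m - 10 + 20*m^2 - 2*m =20*m^2 + 84*m - 80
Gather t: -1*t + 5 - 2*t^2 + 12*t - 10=-2*t^2 + 11*t - 5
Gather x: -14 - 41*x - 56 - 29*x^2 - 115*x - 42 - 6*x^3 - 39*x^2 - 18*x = -6*x^3 - 68*x^2 - 174*x - 112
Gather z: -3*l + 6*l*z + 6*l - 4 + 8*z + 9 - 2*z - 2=3*l + z*(6*l + 6) + 3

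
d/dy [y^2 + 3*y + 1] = 2*y + 3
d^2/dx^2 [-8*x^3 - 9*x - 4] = -48*x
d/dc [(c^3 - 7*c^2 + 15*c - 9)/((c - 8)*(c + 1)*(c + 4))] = 2*(2*c^4 - 51*c^3 + 114*c^2 + 197*c - 402)/(c^6 - 6*c^5 - 63*c^4 + 152*c^3 + 1488*c^2 + 2304*c + 1024)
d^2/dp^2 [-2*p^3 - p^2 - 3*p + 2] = -12*p - 2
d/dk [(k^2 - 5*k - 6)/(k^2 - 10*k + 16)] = (-5*k^2 + 44*k - 140)/(k^4 - 20*k^3 + 132*k^2 - 320*k + 256)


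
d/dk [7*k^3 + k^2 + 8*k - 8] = 21*k^2 + 2*k + 8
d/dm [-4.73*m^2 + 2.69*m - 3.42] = 2.69 - 9.46*m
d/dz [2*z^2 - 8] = 4*z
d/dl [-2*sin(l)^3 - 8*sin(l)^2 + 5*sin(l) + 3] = (-6*sin(l)^2 - 16*sin(l) + 5)*cos(l)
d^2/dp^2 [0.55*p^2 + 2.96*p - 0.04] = 1.10000000000000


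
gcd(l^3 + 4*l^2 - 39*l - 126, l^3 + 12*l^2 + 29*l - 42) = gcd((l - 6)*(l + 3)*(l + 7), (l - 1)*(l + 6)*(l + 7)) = l + 7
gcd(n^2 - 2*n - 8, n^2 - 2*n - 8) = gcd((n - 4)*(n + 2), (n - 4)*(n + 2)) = n^2 - 2*n - 8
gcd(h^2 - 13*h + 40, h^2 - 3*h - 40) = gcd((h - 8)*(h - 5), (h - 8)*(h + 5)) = h - 8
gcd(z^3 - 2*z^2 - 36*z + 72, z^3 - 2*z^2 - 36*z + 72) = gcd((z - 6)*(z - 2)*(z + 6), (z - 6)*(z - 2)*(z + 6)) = z^3 - 2*z^2 - 36*z + 72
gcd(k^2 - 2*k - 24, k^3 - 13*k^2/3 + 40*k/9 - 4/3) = 1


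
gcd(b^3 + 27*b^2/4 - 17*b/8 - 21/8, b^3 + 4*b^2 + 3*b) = 1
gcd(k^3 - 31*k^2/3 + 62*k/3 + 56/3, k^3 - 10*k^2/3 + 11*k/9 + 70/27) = k + 2/3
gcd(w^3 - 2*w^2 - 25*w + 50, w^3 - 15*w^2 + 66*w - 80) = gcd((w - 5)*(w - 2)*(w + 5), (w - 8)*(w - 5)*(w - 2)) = w^2 - 7*w + 10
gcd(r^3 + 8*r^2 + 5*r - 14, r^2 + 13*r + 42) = r + 7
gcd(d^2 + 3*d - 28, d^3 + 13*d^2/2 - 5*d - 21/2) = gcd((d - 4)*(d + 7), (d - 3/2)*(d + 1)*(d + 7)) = d + 7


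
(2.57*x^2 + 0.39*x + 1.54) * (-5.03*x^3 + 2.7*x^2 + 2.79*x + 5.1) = -12.9271*x^5 + 4.9773*x^4 + 0.477099999999998*x^3 + 18.3531*x^2 + 6.2856*x + 7.854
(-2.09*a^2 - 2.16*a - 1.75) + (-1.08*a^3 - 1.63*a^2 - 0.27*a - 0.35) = -1.08*a^3 - 3.72*a^2 - 2.43*a - 2.1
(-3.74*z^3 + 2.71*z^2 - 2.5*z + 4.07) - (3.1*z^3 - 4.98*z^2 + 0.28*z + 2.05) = -6.84*z^3 + 7.69*z^2 - 2.78*z + 2.02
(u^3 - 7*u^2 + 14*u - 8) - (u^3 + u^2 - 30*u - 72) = -8*u^2 + 44*u + 64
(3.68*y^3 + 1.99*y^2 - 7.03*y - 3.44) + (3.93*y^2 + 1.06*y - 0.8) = 3.68*y^3 + 5.92*y^2 - 5.97*y - 4.24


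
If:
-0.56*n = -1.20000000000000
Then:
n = 2.14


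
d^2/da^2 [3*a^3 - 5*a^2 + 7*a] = 18*a - 10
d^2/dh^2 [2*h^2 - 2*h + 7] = 4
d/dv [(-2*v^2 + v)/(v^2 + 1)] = (-v^2 - 4*v + 1)/(v^4 + 2*v^2 + 1)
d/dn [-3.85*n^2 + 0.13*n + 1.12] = 0.13 - 7.7*n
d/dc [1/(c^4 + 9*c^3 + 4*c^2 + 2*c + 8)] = (-4*c^3 - 27*c^2 - 8*c - 2)/(c^4 + 9*c^3 + 4*c^2 + 2*c + 8)^2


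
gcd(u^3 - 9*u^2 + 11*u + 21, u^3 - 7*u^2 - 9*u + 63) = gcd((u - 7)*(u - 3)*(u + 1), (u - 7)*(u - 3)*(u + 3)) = u^2 - 10*u + 21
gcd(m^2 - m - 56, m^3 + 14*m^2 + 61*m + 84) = m + 7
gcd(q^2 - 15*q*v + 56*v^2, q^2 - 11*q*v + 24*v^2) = q - 8*v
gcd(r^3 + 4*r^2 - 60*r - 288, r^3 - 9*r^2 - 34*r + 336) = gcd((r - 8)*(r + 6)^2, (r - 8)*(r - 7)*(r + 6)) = r^2 - 2*r - 48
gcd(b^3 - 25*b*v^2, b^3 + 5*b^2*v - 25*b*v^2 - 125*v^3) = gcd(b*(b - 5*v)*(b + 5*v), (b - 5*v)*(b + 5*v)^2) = -b^2 + 25*v^2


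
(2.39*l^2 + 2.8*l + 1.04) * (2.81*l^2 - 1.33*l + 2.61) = 6.7159*l^4 + 4.6893*l^3 + 5.4363*l^2 + 5.9248*l + 2.7144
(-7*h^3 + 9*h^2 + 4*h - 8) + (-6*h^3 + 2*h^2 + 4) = -13*h^3 + 11*h^2 + 4*h - 4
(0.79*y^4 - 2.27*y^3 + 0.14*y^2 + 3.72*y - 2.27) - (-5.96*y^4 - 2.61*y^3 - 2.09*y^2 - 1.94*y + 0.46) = 6.75*y^4 + 0.34*y^3 + 2.23*y^2 + 5.66*y - 2.73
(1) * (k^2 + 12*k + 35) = k^2 + 12*k + 35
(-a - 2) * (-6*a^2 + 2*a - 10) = 6*a^3 + 10*a^2 + 6*a + 20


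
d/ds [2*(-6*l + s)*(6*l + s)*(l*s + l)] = 2*l*(-36*l^2 + 3*s^2 + 2*s)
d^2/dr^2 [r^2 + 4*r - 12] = 2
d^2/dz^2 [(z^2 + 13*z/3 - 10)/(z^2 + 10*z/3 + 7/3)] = 2*(27*z^3 - 999*z^2 - 3519*z - 3133)/(27*z^6 + 270*z^5 + 1089*z^4 + 2260*z^3 + 2541*z^2 + 1470*z + 343)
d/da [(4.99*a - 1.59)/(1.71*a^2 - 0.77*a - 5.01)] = (-8.5329*a^2 + 5.4378*a - 26.2242)/(2.9241*a^4 - 2.6334*a^3 - 16.5413*a^2 + 7.7154*a + 25.1001)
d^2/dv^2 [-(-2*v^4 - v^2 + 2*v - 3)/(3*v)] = 4*v + 2/v^3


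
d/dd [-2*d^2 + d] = 1 - 4*d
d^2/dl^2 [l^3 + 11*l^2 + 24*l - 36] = 6*l + 22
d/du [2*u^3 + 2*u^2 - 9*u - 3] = 6*u^2 + 4*u - 9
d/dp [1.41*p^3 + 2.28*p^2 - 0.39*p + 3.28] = 4.23*p^2 + 4.56*p - 0.39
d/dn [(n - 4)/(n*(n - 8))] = (-n^2 + 8*n - 32)/(n^2*(n^2 - 16*n + 64))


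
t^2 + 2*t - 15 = (t - 3)*(t + 5)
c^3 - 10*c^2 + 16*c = c*(c - 8)*(c - 2)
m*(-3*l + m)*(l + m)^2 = -3*l^3*m - 5*l^2*m^2 - l*m^3 + m^4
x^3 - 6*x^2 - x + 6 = (x - 6)*(x - 1)*(x + 1)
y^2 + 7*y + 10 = (y + 2)*(y + 5)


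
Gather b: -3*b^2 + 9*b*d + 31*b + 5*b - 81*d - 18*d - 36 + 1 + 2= -3*b^2 + b*(9*d + 36) - 99*d - 33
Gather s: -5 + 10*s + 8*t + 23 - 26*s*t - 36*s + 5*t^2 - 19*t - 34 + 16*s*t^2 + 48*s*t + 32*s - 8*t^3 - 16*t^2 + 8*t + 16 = s*(16*t^2 + 22*t + 6) - 8*t^3 - 11*t^2 - 3*t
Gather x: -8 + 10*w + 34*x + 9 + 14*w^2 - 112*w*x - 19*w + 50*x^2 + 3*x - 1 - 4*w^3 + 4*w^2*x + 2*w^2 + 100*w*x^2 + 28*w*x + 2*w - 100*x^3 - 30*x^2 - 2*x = -4*w^3 + 16*w^2 - 7*w - 100*x^3 + x^2*(100*w + 20) + x*(4*w^2 - 84*w + 35)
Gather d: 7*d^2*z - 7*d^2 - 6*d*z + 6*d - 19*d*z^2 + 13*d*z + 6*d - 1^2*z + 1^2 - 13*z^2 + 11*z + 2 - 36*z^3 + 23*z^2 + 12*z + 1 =d^2*(7*z - 7) + d*(-19*z^2 + 7*z + 12) - 36*z^3 + 10*z^2 + 22*z + 4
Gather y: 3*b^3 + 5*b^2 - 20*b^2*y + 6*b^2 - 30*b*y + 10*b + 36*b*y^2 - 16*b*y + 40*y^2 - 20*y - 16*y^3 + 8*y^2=3*b^3 + 11*b^2 + 10*b - 16*y^3 + y^2*(36*b + 48) + y*(-20*b^2 - 46*b - 20)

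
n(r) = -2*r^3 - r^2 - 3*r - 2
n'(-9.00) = -471.00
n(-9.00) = 1402.00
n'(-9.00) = -471.00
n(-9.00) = 1402.00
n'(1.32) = -16.09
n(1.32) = -12.30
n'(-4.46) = -113.43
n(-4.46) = 168.92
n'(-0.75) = -4.88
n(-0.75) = 0.53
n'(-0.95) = -6.52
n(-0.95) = 1.66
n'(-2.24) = -28.63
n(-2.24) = 22.18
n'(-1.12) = -8.29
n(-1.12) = 2.92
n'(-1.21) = -9.36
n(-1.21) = 3.71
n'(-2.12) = -25.73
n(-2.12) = 18.92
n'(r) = -6*r^2 - 2*r - 3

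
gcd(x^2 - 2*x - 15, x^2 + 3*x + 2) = 1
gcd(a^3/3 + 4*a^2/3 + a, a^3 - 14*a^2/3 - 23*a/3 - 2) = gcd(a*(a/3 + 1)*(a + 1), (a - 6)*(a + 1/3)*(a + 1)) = a + 1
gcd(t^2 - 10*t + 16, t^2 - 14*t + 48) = t - 8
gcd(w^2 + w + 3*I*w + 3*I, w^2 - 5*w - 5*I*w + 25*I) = 1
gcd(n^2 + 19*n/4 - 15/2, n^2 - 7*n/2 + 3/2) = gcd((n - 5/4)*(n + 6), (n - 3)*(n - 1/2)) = 1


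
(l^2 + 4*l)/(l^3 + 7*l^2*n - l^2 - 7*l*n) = (l + 4)/(l^2 + 7*l*n - l - 7*n)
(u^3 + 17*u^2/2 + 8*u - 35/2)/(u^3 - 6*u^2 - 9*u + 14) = (2*u^2 + 19*u + 35)/(2*(u^2 - 5*u - 14))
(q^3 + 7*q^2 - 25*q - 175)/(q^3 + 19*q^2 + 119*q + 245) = (q - 5)/(q + 7)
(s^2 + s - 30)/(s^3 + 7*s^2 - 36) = (s - 5)/(s^2 + s - 6)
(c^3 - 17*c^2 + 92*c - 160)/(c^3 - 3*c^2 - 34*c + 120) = (c - 8)/(c + 6)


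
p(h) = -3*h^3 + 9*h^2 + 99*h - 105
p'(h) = -9*h^2 + 18*h + 99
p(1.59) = 63.10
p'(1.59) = 104.87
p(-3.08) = -236.89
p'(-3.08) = -41.82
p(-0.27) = -131.01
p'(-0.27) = 93.48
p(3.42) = 218.84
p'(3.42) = 55.29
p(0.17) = -87.92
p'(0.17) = 101.80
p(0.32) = -72.50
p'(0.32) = 103.84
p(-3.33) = -224.09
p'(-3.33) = -60.74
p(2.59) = 159.66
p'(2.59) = 85.25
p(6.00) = 165.00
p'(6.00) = -117.00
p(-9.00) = 1920.00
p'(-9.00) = -792.00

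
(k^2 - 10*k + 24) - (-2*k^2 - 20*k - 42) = 3*k^2 + 10*k + 66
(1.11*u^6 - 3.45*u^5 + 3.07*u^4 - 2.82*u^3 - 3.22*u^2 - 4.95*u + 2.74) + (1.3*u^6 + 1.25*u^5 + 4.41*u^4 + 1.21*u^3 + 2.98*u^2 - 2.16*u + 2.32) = 2.41*u^6 - 2.2*u^5 + 7.48*u^4 - 1.61*u^3 - 0.24*u^2 - 7.11*u + 5.06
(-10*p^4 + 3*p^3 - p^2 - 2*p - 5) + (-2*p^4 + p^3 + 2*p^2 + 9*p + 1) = -12*p^4 + 4*p^3 + p^2 + 7*p - 4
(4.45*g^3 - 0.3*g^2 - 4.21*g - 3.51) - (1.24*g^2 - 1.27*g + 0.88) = 4.45*g^3 - 1.54*g^2 - 2.94*g - 4.39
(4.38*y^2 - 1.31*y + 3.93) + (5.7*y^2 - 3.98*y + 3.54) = 10.08*y^2 - 5.29*y + 7.47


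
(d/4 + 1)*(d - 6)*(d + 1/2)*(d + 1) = d^4/4 - d^3/8 - 53*d^2/8 - 37*d/4 - 3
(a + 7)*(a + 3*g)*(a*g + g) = a^3*g + 3*a^2*g^2 + 8*a^2*g + 24*a*g^2 + 7*a*g + 21*g^2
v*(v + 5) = v^2 + 5*v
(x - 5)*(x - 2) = x^2 - 7*x + 10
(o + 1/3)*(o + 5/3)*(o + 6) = o^3 + 8*o^2 + 113*o/9 + 10/3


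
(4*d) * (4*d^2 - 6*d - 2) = 16*d^3 - 24*d^2 - 8*d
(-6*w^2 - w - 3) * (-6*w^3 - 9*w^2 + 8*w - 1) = 36*w^5 + 60*w^4 - 21*w^3 + 25*w^2 - 23*w + 3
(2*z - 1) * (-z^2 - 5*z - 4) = -2*z^3 - 9*z^2 - 3*z + 4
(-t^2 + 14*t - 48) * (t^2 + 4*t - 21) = -t^4 + 10*t^3 + 29*t^2 - 486*t + 1008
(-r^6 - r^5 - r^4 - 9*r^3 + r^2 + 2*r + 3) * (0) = 0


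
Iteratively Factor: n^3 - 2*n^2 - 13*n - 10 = (n + 1)*(n^2 - 3*n - 10) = (n - 5)*(n + 1)*(n + 2)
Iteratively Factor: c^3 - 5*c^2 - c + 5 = (c + 1)*(c^2 - 6*c + 5) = (c - 5)*(c + 1)*(c - 1)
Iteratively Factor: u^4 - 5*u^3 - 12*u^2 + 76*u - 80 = (u + 4)*(u^3 - 9*u^2 + 24*u - 20) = (u - 2)*(u + 4)*(u^2 - 7*u + 10) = (u - 2)^2*(u + 4)*(u - 5)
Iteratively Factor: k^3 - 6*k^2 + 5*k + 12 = (k + 1)*(k^2 - 7*k + 12) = (k - 4)*(k + 1)*(k - 3)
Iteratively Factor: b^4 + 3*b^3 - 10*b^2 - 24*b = (b + 4)*(b^3 - b^2 - 6*b) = b*(b + 4)*(b^2 - b - 6) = b*(b - 3)*(b + 4)*(b + 2)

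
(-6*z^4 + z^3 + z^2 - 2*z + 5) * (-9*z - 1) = 54*z^5 - 3*z^4 - 10*z^3 + 17*z^2 - 43*z - 5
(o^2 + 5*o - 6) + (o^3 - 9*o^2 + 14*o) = o^3 - 8*o^2 + 19*o - 6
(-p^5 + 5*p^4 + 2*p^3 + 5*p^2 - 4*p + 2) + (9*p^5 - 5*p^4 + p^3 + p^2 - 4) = 8*p^5 + 3*p^3 + 6*p^2 - 4*p - 2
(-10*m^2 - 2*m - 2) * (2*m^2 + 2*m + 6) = -20*m^4 - 24*m^3 - 68*m^2 - 16*m - 12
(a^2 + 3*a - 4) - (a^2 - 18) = 3*a + 14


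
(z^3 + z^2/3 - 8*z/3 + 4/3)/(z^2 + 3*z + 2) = (3*z^2 - 5*z + 2)/(3*(z + 1))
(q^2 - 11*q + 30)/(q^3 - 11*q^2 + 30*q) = 1/q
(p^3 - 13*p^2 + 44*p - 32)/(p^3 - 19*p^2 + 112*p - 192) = (p^2 - 5*p + 4)/(p^2 - 11*p + 24)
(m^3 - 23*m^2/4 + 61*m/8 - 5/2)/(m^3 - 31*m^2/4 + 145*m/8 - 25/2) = (2*m - 1)/(2*m - 5)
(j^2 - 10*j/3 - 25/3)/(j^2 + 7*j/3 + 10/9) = 3*(j - 5)/(3*j + 2)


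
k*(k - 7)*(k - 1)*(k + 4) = k^4 - 4*k^3 - 25*k^2 + 28*k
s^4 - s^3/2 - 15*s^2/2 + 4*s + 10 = (s - 2)^2*(s + 1)*(s + 5/2)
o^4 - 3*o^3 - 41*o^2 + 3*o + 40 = (o - 8)*(o - 1)*(o + 1)*(o + 5)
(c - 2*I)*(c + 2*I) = c^2 + 4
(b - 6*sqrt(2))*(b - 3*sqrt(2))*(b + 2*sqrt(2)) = b^3 - 7*sqrt(2)*b^2 + 72*sqrt(2)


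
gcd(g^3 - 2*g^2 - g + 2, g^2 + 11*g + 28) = 1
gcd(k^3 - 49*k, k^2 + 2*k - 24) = 1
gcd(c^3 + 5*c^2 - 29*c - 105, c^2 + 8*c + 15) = c + 3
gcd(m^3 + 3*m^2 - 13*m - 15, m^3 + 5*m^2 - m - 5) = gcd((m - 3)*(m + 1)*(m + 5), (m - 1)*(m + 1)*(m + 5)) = m^2 + 6*m + 5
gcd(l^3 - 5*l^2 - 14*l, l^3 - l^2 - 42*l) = l^2 - 7*l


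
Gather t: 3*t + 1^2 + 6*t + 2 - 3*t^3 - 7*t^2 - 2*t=-3*t^3 - 7*t^2 + 7*t + 3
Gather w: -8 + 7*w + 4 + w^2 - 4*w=w^2 + 3*w - 4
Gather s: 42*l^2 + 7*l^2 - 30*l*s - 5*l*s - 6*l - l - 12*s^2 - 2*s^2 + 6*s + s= 49*l^2 - 7*l - 14*s^2 + s*(7 - 35*l)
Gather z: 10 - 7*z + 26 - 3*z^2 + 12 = -3*z^2 - 7*z + 48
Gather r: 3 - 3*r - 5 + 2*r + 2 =-r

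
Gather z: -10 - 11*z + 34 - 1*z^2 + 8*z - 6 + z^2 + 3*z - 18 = 0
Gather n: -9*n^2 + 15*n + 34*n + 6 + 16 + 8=-9*n^2 + 49*n + 30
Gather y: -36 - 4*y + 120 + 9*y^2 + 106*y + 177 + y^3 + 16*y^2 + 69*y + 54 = y^3 + 25*y^2 + 171*y + 315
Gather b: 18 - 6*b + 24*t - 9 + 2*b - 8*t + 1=-4*b + 16*t + 10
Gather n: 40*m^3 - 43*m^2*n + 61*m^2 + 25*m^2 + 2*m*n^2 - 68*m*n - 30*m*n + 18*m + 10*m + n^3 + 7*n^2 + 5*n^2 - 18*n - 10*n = 40*m^3 + 86*m^2 + 28*m + n^3 + n^2*(2*m + 12) + n*(-43*m^2 - 98*m - 28)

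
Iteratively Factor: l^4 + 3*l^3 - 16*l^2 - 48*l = (l - 4)*(l^3 + 7*l^2 + 12*l) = (l - 4)*(l + 3)*(l^2 + 4*l) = (l - 4)*(l + 3)*(l + 4)*(l)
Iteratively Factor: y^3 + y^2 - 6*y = (y - 2)*(y^2 + 3*y) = (y - 2)*(y + 3)*(y)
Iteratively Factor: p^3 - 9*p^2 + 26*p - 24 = (p - 3)*(p^2 - 6*p + 8) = (p - 3)*(p - 2)*(p - 4)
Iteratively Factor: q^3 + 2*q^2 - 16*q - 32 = (q + 4)*(q^2 - 2*q - 8) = (q + 2)*(q + 4)*(q - 4)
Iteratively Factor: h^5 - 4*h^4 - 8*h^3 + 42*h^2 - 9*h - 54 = (h - 3)*(h^4 - h^3 - 11*h^2 + 9*h + 18) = (h - 3)*(h + 3)*(h^3 - 4*h^2 + h + 6) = (h - 3)*(h - 2)*(h + 3)*(h^2 - 2*h - 3) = (h - 3)*(h - 2)*(h + 1)*(h + 3)*(h - 3)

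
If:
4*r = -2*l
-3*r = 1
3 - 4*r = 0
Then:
No Solution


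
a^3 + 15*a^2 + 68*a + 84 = (a + 2)*(a + 6)*(a + 7)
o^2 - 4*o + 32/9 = (o - 8/3)*(o - 4/3)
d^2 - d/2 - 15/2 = (d - 3)*(d + 5/2)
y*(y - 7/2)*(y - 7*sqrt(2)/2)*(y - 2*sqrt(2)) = y^4 - 11*sqrt(2)*y^3/2 - 7*y^3/2 + 14*y^2 + 77*sqrt(2)*y^2/4 - 49*y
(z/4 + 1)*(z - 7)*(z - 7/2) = z^3/4 - 13*z^2/8 - 35*z/8 + 49/2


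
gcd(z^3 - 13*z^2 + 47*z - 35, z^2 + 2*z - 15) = 1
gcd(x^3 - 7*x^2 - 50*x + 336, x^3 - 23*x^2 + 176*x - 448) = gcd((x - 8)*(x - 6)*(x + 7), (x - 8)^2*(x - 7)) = x - 8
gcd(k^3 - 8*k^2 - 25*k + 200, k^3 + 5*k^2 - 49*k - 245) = k + 5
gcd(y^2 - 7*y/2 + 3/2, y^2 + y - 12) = y - 3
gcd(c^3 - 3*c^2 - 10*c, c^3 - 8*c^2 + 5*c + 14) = 1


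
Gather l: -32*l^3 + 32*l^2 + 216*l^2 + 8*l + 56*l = -32*l^3 + 248*l^2 + 64*l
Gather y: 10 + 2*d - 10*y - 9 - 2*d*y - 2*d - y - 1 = y*(-2*d - 11)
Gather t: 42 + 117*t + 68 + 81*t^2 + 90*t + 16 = 81*t^2 + 207*t + 126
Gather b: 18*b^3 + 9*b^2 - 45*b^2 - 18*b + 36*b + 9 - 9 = 18*b^3 - 36*b^2 + 18*b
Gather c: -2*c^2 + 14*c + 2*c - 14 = -2*c^2 + 16*c - 14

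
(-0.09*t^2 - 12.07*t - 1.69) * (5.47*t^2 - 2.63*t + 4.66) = -0.4923*t^4 - 65.7862*t^3 + 22.0804*t^2 - 51.8015*t - 7.8754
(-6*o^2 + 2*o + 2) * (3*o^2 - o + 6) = -18*o^4 + 12*o^3 - 32*o^2 + 10*o + 12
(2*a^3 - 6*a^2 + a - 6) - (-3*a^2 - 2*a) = 2*a^3 - 3*a^2 + 3*a - 6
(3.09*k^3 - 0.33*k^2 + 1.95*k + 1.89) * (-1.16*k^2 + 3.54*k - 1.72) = -3.5844*k^5 + 11.3214*k^4 - 8.745*k^3 + 5.2782*k^2 + 3.3366*k - 3.2508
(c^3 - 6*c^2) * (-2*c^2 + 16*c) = -2*c^5 + 28*c^4 - 96*c^3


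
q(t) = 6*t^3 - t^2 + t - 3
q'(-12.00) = 2617.00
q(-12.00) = -10527.00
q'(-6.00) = 661.00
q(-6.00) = -1341.00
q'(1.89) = 61.52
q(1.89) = 35.83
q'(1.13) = 21.72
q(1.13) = 5.51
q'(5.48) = 530.59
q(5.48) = 959.85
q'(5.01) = 442.78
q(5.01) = 731.42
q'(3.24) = 183.48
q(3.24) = 193.82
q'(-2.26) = 97.46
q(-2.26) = -79.63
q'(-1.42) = 40.14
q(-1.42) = -23.62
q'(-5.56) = 568.56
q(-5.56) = -1070.75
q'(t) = 18*t^2 - 2*t + 1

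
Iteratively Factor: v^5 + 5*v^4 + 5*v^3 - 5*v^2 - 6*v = (v)*(v^4 + 5*v^3 + 5*v^2 - 5*v - 6) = v*(v + 1)*(v^3 + 4*v^2 + v - 6) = v*(v - 1)*(v + 1)*(v^2 + 5*v + 6) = v*(v - 1)*(v + 1)*(v + 3)*(v + 2)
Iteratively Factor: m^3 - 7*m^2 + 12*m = (m - 4)*(m^2 - 3*m) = (m - 4)*(m - 3)*(m)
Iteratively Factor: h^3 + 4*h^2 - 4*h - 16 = (h - 2)*(h^2 + 6*h + 8) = (h - 2)*(h + 2)*(h + 4)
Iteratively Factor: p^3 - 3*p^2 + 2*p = (p - 1)*(p^2 - 2*p) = (p - 2)*(p - 1)*(p)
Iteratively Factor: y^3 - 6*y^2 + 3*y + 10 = (y + 1)*(y^2 - 7*y + 10) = (y - 2)*(y + 1)*(y - 5)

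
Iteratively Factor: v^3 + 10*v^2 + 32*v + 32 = (v + 2)*(v^2 + 8*v + 16) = (v + 2)*(v + 4)*(v + 4)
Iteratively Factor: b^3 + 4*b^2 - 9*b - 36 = (b + 3)*(b^2 + b - 12) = (b + 3)*(b + 4)*(b - 3)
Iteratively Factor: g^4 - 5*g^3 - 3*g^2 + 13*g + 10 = (g - 2)*(g^3 - 3*g^2 - 9*g - 5) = (g - 2)*(g + 1)*(g^2 - 4*g - 5) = (g - 5)*(g - 2)*(g + 1)*(g + 1)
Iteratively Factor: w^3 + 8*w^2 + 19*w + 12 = (w + 1)*(w^2 + 7*w + 12) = (w + 1)*(w + 3)*(w + 4)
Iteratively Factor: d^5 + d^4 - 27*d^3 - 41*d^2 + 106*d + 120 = (d + 3)*(d^4 - 2*d^3 - 21*d^2 + 22*d + 40) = (d - 2)*(d + 3)*(d^3 - 21*d - 20) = (d - 2)*(d + 3)*(d + 4)*(d^2 - 4*d - 5) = (d - 5)*(d - 2)*(d + 3)*(d + 4)*(d + 1)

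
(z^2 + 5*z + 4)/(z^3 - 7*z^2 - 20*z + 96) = (z + 1)/(z^2 - 11*z + 24)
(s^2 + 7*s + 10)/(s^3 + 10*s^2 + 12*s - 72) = (s^2 + 7*s + 10)/(s^3 + 10*s^2 + 12*s - 72)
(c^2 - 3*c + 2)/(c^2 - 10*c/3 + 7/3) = 3*(c - 2)/(3*c - 7)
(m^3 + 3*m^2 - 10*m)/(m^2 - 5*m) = (m^2 + 3*m - 10)/(m - 5)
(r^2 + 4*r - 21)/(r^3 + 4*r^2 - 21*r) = 1/r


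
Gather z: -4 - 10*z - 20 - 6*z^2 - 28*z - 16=-6*z^2 - 38*z - 40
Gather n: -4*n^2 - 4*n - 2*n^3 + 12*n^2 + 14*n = -2*n^3 + 8*n^2 + 10*n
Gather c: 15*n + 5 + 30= 15*n + 35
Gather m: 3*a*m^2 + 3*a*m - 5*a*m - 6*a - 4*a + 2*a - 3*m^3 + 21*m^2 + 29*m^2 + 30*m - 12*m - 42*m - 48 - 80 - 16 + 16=-8*a - 3*m^3 + m^2*(3*a + 50) + m*(-2*a - 24) - 128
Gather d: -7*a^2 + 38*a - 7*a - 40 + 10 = -7*a^2 + 31*a - 30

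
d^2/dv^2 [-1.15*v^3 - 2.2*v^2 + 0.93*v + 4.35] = -6.9*v - 4.4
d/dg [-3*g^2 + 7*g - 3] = 7 - 6*g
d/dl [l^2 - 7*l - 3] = 2*l - 7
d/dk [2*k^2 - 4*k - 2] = 4*k - 4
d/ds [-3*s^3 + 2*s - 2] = 2 - 9*s^2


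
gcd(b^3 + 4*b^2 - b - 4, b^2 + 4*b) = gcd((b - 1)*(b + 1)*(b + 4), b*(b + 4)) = b + 4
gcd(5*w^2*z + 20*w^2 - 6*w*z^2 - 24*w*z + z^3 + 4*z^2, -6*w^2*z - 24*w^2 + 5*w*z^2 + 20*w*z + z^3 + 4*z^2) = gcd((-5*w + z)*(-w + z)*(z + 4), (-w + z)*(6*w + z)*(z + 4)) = -w*z - 4*w + z^2 + 4*z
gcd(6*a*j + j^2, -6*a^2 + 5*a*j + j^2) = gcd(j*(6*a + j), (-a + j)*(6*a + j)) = 6*a + j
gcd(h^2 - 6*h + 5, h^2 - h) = h - 1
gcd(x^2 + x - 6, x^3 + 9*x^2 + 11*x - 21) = x + 3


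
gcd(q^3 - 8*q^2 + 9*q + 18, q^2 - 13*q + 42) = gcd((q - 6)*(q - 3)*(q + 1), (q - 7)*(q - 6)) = q - 6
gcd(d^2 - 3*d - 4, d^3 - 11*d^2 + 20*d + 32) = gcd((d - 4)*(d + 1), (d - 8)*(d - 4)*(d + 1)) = d^2 - 3*d - 4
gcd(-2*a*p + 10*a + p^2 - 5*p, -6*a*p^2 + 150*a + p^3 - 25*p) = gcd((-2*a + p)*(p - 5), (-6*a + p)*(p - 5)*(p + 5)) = p - 5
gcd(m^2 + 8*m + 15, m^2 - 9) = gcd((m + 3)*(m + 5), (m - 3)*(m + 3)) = m + 3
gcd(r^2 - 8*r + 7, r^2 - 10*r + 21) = r - 7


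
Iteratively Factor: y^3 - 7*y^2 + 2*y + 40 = (y - 4)*(y^2 - 3*y - 10) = (y - 4)*(y + 2)*(y - 5)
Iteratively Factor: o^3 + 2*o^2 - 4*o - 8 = (o + 2)*(o^2 - 4) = (o + 2)^2*(o - 2)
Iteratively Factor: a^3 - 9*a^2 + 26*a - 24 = (a - 4)*(a^2 - 5*a + 6) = (a - 4)*(a - 3)*(a - 2)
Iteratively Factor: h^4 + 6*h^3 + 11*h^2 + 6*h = (h + 2)*(h^3 + 4*h^2 + 3*h) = h*(h + 2)*(h^2 + 4*h + 3) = h*(h + 2)*(h + 3)*(h + 1)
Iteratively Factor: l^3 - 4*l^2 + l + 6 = (l + 1)*(l^2 - 5*l + 6) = (l - 2)*(l + 1)*(l - 3)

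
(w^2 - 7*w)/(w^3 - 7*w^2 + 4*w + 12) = w*(w - 7)/(w^3 - 7*w^2 + 4*w + 12)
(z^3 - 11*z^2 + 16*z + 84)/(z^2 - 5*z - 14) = z - 6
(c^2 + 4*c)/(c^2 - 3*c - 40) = c*(c + 4)/(c^2 - 3*c - 40)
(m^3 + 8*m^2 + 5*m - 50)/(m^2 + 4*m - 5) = (m^2 + 3*m - 10)/(m - 1)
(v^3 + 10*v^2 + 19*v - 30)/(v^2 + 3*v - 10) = (v^2 + 5*v - 6)/(v - 2)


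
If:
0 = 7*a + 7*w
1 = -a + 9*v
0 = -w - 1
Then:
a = 1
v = 2/9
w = -1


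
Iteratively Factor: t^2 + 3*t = (t)*(t + 3)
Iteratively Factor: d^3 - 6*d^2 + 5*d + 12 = (d + 1)*(d^2 - 7*d + 12) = (d - 3)*(d + 1)*(d - 4)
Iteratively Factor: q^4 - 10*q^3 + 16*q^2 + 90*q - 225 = (q - 3)*(q^3 - 7*q^2 - 5*q + 75) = (q - 3)*(q + 3)*(q^2 - 10*q + 25) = (q - 5)*(q - 3)*(q + 3)*(q - 5)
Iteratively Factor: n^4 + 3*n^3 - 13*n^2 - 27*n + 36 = (n + 4)*(n^3 - n^2 - 9*n + 9) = (n - 1)*(n + 4)*(n^2 - 9) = (n - 1)*(n + 3)*(n + 4)*(n - 3)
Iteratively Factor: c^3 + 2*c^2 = (c + 2)*(c^2) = c*(c + 2)*(c)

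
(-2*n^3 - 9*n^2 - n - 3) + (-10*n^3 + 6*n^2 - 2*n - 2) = -12*n^3 - 3*n^2 - 3*n - 5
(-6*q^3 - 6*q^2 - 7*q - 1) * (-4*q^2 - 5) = 24*q^5 + 24*q^4 + 58*q^3 + 34*q^2 + 35*q + 5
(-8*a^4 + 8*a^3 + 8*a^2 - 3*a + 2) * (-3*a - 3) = 24*a^5 - 48*a^3 - 15*a^2 + 3*a - 6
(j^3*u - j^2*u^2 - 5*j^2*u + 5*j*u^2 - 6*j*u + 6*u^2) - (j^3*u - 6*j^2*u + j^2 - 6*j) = -j^2*u^2 + j^2*u - j^2 + 5*j*u^2 - 6*j*u + 6*j + 6*u^2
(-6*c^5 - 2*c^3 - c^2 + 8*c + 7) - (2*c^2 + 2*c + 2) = -6*c^5 - 2*c^3 - 3*c^2 + 6*c + 5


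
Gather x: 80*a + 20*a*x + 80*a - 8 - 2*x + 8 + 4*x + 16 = 160*a + x*(20*a + 2) + 16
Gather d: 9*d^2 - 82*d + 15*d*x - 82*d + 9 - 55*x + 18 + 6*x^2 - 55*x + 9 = 9*d^2 + d*(15*x - 164) + 6*x^2 - 110*x + 36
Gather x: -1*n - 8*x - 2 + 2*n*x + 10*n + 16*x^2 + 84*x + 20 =9*n + 16*x^2 + x*(2*n + 76) + 18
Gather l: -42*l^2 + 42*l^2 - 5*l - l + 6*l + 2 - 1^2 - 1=0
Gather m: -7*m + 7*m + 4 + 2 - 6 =0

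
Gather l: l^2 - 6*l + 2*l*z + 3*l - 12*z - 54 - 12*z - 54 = l^2 + l*(2*z - 3) - 24*z - 108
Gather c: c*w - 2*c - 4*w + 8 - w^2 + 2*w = c*(w - 2) - w^2 - 2*w + 8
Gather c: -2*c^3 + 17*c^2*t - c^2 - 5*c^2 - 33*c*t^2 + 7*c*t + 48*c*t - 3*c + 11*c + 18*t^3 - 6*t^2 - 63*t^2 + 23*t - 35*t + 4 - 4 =-2*c^3 + c^2*(17*t - 6) + c*(-33*t^2 + 55*t + 8) + 18*t^3 - 69*t^2 - 12*t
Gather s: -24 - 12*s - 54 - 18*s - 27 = -30*s - 105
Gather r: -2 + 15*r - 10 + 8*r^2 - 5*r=8*r^2 + 10*r - 12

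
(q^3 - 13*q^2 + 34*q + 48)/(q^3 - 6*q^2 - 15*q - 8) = (q - 6)/(q + 1)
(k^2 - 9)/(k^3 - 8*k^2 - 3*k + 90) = (k - 3)/(k^2 - 11*k + 30)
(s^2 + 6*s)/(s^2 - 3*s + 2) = s*(s + 6)/(s^2 - 3*s + 2)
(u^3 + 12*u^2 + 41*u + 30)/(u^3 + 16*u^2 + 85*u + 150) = (u + 1)/(u + 5)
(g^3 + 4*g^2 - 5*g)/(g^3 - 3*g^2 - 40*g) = (g - 1)/(g - 8)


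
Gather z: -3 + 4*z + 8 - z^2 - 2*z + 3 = -z^2 + 2*z + 8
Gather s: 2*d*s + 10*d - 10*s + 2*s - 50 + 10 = 10*d + s*(2*d - 8) - 40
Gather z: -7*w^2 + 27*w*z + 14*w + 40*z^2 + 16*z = -7*w^2 + 14*w + 40*z^2 + z*(27*w + 16)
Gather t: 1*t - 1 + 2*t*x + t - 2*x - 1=t*(2*x + 2) - 2*x - 2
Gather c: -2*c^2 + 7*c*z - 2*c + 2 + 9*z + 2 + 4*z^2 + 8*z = -2*c^2 + c*(7*z - 2) + 4*z^2 + 17*z + 4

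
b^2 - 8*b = b*(b - 8)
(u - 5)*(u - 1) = u^2 - 6*u + 5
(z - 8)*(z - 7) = z^2 - 15*z + 56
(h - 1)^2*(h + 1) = h^3 - h^2 - h + 1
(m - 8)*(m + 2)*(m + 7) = m^3 + m^2 - 58*m - 112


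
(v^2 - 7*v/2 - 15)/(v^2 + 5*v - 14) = (v^2 - 7*v/2 - 15)/(v^2 + 5*v - 14)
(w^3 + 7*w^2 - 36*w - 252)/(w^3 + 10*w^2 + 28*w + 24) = (w^2 + w - 42)/(w^2 + 4*w + 4)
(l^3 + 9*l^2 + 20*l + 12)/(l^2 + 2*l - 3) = (l^3 + 9*l^2 + 20*l + 12)/(l^2 + 2*l - 3)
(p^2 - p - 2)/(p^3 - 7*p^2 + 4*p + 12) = 1/(p - 6)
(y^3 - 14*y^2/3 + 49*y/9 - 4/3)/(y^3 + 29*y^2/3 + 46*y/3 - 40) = (y^2 - 10*y/3 + 1)/(y^2 + 11*y + 30)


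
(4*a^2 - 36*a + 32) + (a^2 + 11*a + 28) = 5*a^2 - 25*a + 60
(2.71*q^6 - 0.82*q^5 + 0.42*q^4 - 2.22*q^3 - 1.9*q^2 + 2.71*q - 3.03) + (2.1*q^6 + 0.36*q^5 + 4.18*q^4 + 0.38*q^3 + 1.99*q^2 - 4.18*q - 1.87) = 4.81*q^6 - 0.46*q^5 + 4.6*q^4 - 1.84*q^3 + 0.0900000000000001*q^2 - 1.47*q - 4.9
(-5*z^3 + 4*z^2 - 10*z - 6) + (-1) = -5*z^3 + 4*z^2 - 10*z - 7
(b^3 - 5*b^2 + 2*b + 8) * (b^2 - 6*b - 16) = b^5 - 11*b^4 + 16*b^3 + 76*b^2 - 80*b - 128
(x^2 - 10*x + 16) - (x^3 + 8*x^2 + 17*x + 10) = -x^3 - 7*x^2 - 27*x + 6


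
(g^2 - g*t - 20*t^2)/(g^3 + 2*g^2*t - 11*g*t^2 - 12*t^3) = (-g + 5*t)/(-g^2 + 2*g*t + 3*t^2)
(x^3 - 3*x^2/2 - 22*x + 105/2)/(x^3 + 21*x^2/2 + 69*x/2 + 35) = (2*x^2 - 13*x + 21)/(2*x^2 + 11*x + 14)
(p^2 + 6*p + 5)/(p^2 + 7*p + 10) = (p + 1)/(p + 2)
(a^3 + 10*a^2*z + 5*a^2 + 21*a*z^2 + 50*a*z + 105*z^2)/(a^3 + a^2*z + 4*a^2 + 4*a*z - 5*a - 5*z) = (a^2 + 10*a*z + 21*z^2)/(a^2 + a*z - a - z)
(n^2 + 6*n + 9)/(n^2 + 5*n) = (n^2 + 6*n + 9)/(n*(n + 5))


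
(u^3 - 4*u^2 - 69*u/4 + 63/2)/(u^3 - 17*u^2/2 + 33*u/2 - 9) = (u + 7/2)/(u - 1)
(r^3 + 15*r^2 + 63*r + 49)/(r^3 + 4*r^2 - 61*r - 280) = (r^2 + 8*r + 7)/(r^2 - 3*r - 40)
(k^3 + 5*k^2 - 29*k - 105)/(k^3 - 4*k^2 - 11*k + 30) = (k + 7)/(k - 2)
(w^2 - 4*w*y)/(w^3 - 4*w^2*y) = 1/w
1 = 1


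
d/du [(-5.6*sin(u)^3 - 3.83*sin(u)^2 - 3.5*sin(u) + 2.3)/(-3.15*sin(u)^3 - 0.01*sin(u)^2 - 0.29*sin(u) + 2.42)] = -(7.105427357601e-15*sin(u)^5 + 12.0085*sin(u)^4 + 18.802*sin(u)^3 + 17.8453*sin(u)^2 + 18.4912*sin(u) + 7.803)*cos(u)/(9.9225*sin(u)^6 + 0.063*sin(u)^5 + 1.8271*sin(u)^4 - 15.2402*sin(u)^3 + 0.0357*sin(u)^2 - 1.4036*sin(u) + 5.8564)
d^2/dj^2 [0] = 0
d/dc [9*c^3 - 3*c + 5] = 27*c^2 - 3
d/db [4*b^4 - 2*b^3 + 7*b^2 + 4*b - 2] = 16*b^3 - 6*b^2 + 14*b + 4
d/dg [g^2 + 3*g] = 2*g + 3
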